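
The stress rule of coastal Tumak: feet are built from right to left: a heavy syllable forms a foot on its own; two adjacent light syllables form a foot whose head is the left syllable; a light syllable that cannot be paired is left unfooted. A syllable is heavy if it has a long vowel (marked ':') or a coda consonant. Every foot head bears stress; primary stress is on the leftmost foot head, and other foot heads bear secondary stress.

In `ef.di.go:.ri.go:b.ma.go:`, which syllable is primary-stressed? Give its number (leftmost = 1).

1

Weights: 1 ef H, 2 di L, 3 go: H, 4 ri L, 5 go:b H, 6 ma L, 7 go: H.
Parse right to left (heavy = foot alone; LL = one foot; stranded L unfooted): (ˈef) di (ˈgo:) ri (ˈgo:b) ma (ˈgo:).
Foot heads: 1, 3, 5, 7.
Primary stress on the leftmost head = syllable 1.
Primary stress: syllable 1 → ˈef.di.go:.ri.go:b.ma.go:.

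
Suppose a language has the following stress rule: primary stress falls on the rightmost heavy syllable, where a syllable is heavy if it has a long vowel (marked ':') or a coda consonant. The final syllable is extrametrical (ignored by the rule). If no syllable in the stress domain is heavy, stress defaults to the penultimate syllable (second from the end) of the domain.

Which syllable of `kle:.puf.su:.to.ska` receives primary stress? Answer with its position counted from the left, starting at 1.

3

The final syllable (5, ska) is extrametrical; the stress domain is syllables 1–4.
Weights: 1 kle: H, 2 puf H, 3 su: H, 4 to L.
Heavy syllables in the domain: 1, 2, 3. The rightmost is syllable 3 (su:).
Primary stress: syllable 3 → kle:.puf.ˈsu:.to.ska.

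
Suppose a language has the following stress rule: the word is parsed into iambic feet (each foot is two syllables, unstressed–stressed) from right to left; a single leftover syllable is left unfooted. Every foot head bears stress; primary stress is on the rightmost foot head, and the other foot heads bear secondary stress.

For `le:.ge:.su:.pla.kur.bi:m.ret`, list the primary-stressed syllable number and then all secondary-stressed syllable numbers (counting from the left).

Parse right to left into iambic (σˈσ) feet: le: (ge:.ˈsu:) (pla.ˈkur) (bi:m.ˈret). Syllable 1 is left unfooted.
Foot heads (stressed positions): 3, 5, 7.
End Rule Rightmost: primary stress on the rightmost head = syllable 7.
Secondary stress on 3, 5: le:.ge:.ˌsu:.pla.ˌkur.bi:m.ˈret.

primary 7, secondary 3, 5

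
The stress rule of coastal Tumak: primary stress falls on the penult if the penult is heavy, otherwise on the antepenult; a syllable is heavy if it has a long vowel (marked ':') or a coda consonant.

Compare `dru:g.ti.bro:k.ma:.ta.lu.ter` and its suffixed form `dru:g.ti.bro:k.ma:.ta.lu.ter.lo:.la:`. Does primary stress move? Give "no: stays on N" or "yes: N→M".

Base `dru:g.ti.bro:k.ma:.ta.lu.ter` (7 syllables):
  Weights: 5 ta L, 6 lu L, 7 ter H.
  The penult (syllable 6, lu) is light, so stress falls on the antepenult (syllable 5, ta).
  → primary stress on syllable 5.
Suffixed `dru:g.ti.bro:k.ma:.ta.lu.ter.lo:.la:` (9 syllables):
  Weights: 7 ter H, 8 lo: H, 9 la: H.
  The penult (syllable 8, lo:) is heavy, so it takes stress.
  → primary stress on syllable 8.

yes: 5→8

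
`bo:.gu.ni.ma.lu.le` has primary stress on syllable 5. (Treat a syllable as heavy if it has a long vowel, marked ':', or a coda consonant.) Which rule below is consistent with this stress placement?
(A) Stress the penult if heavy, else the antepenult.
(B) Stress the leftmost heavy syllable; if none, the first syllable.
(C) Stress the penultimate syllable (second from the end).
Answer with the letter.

C

Rule A → syllable 4 (observed: 5).
Rule B → syllable 1 (observed: 5).
Rule C → syllable 5 ✓.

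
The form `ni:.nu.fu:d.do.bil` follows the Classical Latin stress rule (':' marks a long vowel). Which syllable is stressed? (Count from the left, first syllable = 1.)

Classical Latin: stress the penult if heavy (long vowel or closed), else the antepenult.
Weights: 3 fu:d H, 4 do L, 5 bil H.
The penult (syllable 4, do) is light, so stress falls on the antepenult (syllable 3, fu:d).
Stress on syllable 3: ni:.nu.ˈfu:d.do.bil.

3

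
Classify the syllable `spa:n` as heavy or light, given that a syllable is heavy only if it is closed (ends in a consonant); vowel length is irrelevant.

heavy

`spa:n`: long vowel, closed (coda /n/). Closed (coda /n/) → heavy.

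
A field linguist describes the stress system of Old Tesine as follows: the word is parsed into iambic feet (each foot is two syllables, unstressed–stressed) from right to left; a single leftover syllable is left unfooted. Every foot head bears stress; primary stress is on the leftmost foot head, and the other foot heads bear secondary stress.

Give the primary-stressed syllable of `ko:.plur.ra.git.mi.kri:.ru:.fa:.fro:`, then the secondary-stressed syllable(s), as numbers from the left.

primary 3, secondary 5, 7, 9

Parse right to left into iambic (σˈσ) feet: ko: (plur.ˈra) (git.ˈmi) (kri:.ˈru:) (fa:.ˈfro:). Syllable 1 is left unfooted.
Foot heads (stressed positions): 3, 5, 7, 9.
End Rule Leftmost: primary stress on the leftmost head = syllable 3.
Secondary stress on 5, 7, 9: ko:.plur.ˈra.git.ˌmi.kri:.ˌru:.fa:.ˌfro:.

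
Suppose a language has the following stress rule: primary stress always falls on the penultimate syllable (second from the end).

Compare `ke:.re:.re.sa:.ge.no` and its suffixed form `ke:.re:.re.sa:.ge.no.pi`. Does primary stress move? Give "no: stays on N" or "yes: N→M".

Base `ke:.re:.re.sa:.ge.no` (6 syllables):
  The word has 6 syllables; the penultimate syllable (second from the end) is syllable 5 (ge).
  → primary stress on syllable 5.
Suffixed `ke:.re:.re.sa:.ge.no.pi` (7 syllables):
  The word has 7 syllables; the penultimate syllable (second from the end) is syllable 6 (no).
  → primary stress on syllable 6.

yes: 5→6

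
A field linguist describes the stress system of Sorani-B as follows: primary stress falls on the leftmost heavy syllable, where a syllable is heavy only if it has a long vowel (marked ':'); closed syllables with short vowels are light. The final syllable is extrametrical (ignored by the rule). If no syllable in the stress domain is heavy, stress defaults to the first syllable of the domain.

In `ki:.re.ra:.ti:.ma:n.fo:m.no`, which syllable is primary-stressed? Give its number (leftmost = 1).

1

The final syllable (7, no) is extrametrical; the stress domain is syllables 1–6.
Weights: 1 ki: H, 2 re L, 3 ra: H, 4 ti: H, 5 ma:n H, 6 fo:m H.
Heavy syllables in the domain: 1, 3, 4, 5, 6. The leftmost is syllable 1 (ki:).
Primary stress: syllable 1 → ˈki:.re.ra:.ti:.ma:n.fo:m.no.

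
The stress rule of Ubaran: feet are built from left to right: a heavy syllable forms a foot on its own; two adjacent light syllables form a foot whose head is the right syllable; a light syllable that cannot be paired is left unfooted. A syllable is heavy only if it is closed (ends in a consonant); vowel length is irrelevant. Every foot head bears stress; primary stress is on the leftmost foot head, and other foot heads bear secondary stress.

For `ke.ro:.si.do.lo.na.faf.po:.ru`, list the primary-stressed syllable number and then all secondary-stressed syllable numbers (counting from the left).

Weights: 1 ke L, 2 ro: L, 3 si L, 4 do L, 5 lo L, 6 na L, 7 faf H, 8 po: L, 9 ru L.
Parse left to right (heavy = foot alone; LL = one foot; stranded L unfooted): (ke.ˈro:) (si.ˈdo) (lo.ˈna) (ˈfaf) (po:.ˈru).
Foot heads: 2, 4, 6, 7, 9.
Primary stress on the leftmost head = syllable 2.
Secondary stress on 4, 6, 7, 9: ke.ˈro:.si.ˌdo.lo.ˌna.ˌfaf.po:.ˌru.

primary 2, secondary 4, 6, 7, 9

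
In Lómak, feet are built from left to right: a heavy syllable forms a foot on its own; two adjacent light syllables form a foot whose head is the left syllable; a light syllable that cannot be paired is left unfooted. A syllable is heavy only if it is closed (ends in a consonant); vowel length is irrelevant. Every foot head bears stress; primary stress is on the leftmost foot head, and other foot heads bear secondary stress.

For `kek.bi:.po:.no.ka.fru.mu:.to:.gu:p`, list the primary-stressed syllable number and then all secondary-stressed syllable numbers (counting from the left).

Weights: 1 kek H, 2 bi: L, 3 po: L, 4 no L, 5 ka L, 6 fru L, 7 mu: L, 8 to: L, 9 gu:p H.
Parse left to right (heavy = foot alone; LL = one foot; stranded L unfooted): (ˈkek) (ˈbi:.po:) (ˈno.ka) (ˈfru.mu:) to: (ˈgu:p).
Foot heads: 1, 2, 4, 6, 9.
Primary stress on the leftmost head = syllable 1.
Secondary stress on 2, 4, 6, 9: ˈkek.ˌbi:.po:.ˌno.ka.ˌfru.mu:.to:.ˌgu:p.

primary 1, secondary 2, 4, 6, 9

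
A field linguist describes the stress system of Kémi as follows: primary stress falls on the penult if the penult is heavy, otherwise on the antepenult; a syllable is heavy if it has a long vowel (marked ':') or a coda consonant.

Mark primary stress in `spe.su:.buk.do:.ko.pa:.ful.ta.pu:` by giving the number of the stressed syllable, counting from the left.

7

Weights: 7 ful H, 8 ta L, 9 pu: H.
The penult (syllable 8, ta) is light, so stress falls on the antepenult (syllable 7, ful).
Primary stress: syllable 7 → spe.su:.buk.do:.ko.pa:.ˈful.ta.pu:.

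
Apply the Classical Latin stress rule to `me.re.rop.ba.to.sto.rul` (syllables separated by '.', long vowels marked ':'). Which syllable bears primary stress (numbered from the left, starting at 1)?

5

Classical Latin: stress the penult if heavy (long vowel or closed), else the antepenult.
Weights: 5 to L, 6 sto L, 7 rul H.
The penult (syllable 6, sto) is light, so stress falls on the antepenult (syllable 5, to).
Stress on syllable 5: me.re.rop.ba.ˈto.sto.rul.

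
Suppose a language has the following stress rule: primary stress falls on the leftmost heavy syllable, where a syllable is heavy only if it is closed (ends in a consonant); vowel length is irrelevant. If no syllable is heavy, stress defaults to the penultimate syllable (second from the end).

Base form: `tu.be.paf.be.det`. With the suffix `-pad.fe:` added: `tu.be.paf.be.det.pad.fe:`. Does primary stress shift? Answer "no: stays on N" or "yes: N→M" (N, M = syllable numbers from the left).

no: stays on 3

Base `tu.be.paf.be.det` (5 syllables):
  Weights: 1 tu L, 2 be L, 3 paf H, 4 be L, 5 det H.
  Heavy syllables in the domain: 3, 5. The leftmost is syllable 3 (paf).
  → primary stress on syllable 3.
Suffixed `tu.be.paf.be.det.pad.fe:` (7 syllables):
  Weights: 1 tu L, 2 be L, 3 paf H, 4 be L, 5 det H, 6 pad H, 7 fe: L.
  Heavy syllables in the domain: 3, 5, 6. The leftmost is syllable 3 (paf).
  → primary stress on syllable 3.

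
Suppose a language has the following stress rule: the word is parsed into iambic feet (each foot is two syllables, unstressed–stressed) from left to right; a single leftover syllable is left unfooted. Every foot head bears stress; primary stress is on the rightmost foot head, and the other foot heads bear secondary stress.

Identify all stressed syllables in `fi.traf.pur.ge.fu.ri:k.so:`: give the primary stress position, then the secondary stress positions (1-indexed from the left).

primary 6, secondary 2, 4

Parse left to right into iambic (σˈσ) feet: (fi.ˈtraf) (pur.ˈge) (fu.ˈri:k) so:. Syllable 7 is left unfooted.
Foot heads (stressed positions): 2, 4, 6.
End Rule Rightmost: primary stress on the rightmost head = syllable 6.
Secondary stress on 2, 4: fi.ˌtraf.pur.ˌge.fu.ˈri:k.so:.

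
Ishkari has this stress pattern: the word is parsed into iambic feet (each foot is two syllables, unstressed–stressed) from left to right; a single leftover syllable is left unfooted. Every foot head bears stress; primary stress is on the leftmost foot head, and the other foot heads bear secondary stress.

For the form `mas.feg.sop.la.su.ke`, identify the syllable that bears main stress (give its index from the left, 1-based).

2

Parse left to right into iambic (σˈσ) feet: (mas.ˈfeg) (sop.ˈla) (su.ˈke).
Foot heads (stressed positions): 2, 4, 6.
End Rule Leftmost: primary stress on the leftmost head = syllable 2.
Primary stress: syllable 2 → mas.ˈfeg.sop.la.su.ke.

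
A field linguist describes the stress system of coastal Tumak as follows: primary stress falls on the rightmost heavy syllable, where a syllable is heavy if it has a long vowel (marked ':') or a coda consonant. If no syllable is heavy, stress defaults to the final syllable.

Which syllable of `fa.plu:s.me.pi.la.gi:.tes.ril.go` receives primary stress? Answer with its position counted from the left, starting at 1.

Weights: 1 fa L, 2 plu:s H, 3 me L, 4 pi L, 5 la L, 6 gi: H, 7 tes H, 8 ril H, 9 go L.
Heavy syllables in the domain: 2, 6, 7, 8. The rightmost is syllable 8 (ril).
Primary stress: syllable 8 → fa.plu:s.me.pi.la.gi:.tes.ˈril.go.

8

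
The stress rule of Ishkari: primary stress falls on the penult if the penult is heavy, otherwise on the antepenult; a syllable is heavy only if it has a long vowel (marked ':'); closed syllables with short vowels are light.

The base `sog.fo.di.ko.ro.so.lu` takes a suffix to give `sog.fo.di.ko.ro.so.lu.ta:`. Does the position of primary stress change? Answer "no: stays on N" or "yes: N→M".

Base `sog.fo.di.ko.ro.so.lu` (7 syllables):
  Weights: 5 ro L, 6 so L, 7 lu L.
  The penult (syllable 6, so) is light, so stress falls on the antepenult (syllable 5, ro).
  → primary stress on syllable 5.
Suffixed `sog.fo.di.ko.ro.so.lu.ta:` (8 syllables):
  Weights: 6 so L, 7 lu L, 8 ta: H.
  The penult (syllable 7, lu) is light, so stress falls on the antepenult (syllable 6, so).
  → primary stress on syllable 6.

yes: 5→6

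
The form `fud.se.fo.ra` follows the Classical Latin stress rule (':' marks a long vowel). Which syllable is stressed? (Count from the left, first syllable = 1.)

Classical Latin: stress the penult if heavy (long vowel or closed), else the antepenult.
Weights: 2 se L, 3 fo L, 4 ra L.
The penult (syllable 3, fo) is light, so stress falls on the antepenult (syllable 2, se).
Stress on syllable 2: fud.ˈse.fo.ra.

2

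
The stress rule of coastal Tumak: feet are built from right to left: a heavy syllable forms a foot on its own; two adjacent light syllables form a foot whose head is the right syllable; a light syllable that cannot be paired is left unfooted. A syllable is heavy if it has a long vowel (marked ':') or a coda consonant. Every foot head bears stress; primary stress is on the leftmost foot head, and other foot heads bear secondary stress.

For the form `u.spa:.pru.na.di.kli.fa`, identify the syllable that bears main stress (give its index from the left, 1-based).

2

Weights: 1 u L, 2 spa: H, 3 pru L, 4 na L, 5 di L, 6 kli L, 7 fa L.
Parse right to left (heavy = foot alone; LL = one foot; stranded L unfooted): u (ˈspa:) pru (na.ˈdi) (kli.ˈfa).
Foot heads: 2, 5, 7.
Primary stress on the leftmost head = syllable 2.
Primary stress: syllable 2 → u.ˈspa:.pru.na.di.kli.fa.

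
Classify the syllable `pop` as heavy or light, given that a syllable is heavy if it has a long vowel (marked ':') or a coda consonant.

heavy

`pop`: short vowel, closed (coda /p/). Closed → heavy.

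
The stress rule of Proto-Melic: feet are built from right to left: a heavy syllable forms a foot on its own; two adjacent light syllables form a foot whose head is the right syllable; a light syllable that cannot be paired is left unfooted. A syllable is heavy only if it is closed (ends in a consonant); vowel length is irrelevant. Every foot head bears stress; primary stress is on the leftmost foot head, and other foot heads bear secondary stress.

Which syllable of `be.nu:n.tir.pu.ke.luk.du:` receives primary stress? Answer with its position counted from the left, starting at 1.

2

Weights: 1 be L, 2 nu:n H, 3 tir H, 4 pu L, 5 ke L, 6 luk H, 7 du: L.
Parse right to left (heavy = foot alone; LL = one foot; stranded L unfooted): be (ˈnu:n) (ˈtir) (pu.ˈke) (ˈluk) du:.
Foot heads: 2, 3, 5, 6.
Primary stress on the leftmost head = syllable 2.
Primary stress: syllable 2 → be.ˈnu:n.tir.pu.ke.luk.du:.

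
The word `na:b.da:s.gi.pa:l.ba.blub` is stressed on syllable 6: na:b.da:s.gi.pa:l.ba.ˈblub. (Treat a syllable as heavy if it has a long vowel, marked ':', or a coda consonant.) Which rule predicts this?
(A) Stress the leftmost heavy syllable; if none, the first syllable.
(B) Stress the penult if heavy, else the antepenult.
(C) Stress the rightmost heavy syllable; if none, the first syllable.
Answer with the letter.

C

Rule A → syllable 1 (observed: 6).
Rule B → syllable 4 (observed: 6).
Rule C → syllable 6 ✓.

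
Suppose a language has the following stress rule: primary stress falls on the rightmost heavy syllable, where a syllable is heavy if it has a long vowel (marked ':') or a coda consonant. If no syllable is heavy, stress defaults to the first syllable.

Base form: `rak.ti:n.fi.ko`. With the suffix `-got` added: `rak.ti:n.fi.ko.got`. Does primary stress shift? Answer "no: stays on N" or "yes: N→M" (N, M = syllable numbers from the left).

yes: 2→5

Base `rak.ti:n.fi.ko` (4 syllables):
  Weights: 1 rak H, 2 ti:n H, 3 fi L, 4 ko L.
  Heavy syllables in the domain: 1, 2. The rightmost is syllable 2 (ti:n).
  → primary stress on syllable 2.
Suffixed `rak.ti:n.fi.ko.got` (5 syllables):
  Weights: 1 rak H, 2 ti:n H, 3 fi L, 4 ko L, 5 got H.
  Heavy syllables in the domain: 1, 2, 5. The rightmost is syllable 5 (got).
  → primary stress on syllable 5.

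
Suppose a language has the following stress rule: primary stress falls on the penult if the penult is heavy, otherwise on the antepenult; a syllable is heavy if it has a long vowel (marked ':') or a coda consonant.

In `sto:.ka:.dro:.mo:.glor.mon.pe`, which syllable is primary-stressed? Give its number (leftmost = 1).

Weights: 5 glor H, 6 mon H, 7 pe L.
The penult (syllable 6, mon) is heavy, so it takes stress.
Primary stress: syllable 6 → sto:.ka:.dro:.mo:.glor.ˈmon.pe.

6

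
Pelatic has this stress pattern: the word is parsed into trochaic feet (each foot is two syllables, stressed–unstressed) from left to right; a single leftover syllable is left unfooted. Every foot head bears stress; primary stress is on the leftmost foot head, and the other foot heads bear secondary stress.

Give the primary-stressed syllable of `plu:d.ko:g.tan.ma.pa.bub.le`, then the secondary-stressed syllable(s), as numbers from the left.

primary 1, secondary 3, 5

Parse left to right into trochaic (ˈσσ) feet: (ˈplu:d.ko:g) (ˈtan.ma) (ˈpa.bub) le. Syllable 7 is left unfooted.
Foot heads (stressed positions): 1, 3, 5.
End Rule Leftmost: primary stress on the leftmost head = syllable 1.
Secondary stress on 3, 5: ˈplu:d.ko:g.ˌtan.ma.ˌpa.bub.le.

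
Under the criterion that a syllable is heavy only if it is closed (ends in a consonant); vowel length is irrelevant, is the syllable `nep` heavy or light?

heavy

`nep`: short vowel, closed (coda /p/). Closed (coda /p/) → heavy.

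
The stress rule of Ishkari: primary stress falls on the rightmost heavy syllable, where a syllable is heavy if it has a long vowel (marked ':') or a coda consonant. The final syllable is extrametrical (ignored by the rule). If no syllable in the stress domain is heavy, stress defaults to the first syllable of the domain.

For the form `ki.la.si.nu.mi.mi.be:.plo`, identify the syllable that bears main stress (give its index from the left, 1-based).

7

The final syllable (8, plo) is extrametrical; the stress domain is syllables 1–7.
Weights: 1 ki L, 2 la L, 3 si L, 4 nu L, 5 mi L, 6 mi L, 7 be: H.
Heavy syllables in the domain: 7. The rightmost is syllable 7 (be:).
Primary stress: syllable 7 → ki.la.si.nu.mi.mi.ˈbe:.plo.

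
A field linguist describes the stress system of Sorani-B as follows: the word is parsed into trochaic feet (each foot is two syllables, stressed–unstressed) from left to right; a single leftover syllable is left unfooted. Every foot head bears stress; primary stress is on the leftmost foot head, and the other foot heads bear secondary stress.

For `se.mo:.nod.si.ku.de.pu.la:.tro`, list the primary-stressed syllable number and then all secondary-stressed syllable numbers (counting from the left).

primary 1, secondary 3, 5, 7

Parse left to right into trochaic (ˈσσ) feet: (ˈse.mo:) (ˈnod.si) (ˈku.de) (ˈpu.la:) tro. Syllable 9 is left unfooted.
Foot heads (stressed positions): 1, 3, 5, 7.
End Rule Leftmost: primary stress on the leftmost head = syllable 1.
Secondary stress on 3, 5, 7: ˈse.mo:.ˌnod.si.ˌku.de.ˌpu.la:.tro.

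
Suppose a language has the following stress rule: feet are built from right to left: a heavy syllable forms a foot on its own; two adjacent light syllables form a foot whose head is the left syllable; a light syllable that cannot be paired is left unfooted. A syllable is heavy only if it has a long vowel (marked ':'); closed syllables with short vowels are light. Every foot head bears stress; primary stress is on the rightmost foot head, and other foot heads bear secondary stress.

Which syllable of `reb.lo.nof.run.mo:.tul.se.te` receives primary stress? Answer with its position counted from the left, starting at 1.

Weights: 1 reb L, 2 lo L, 3 nof L, 4 run L, 5 mo: H, 6 tul L, 7 se L, 8 te L.
Parse right to left (heavy = foot alone; LL = one foot; stranded L unfooted): (ˈreb.lo) (ˈnof.run) (ˈmo:) tul (ˈse.te).
Foot heads: 1, 3, 5, 7.
Primary stress on the rightmost head = syllable 7.
Primary stress: syllable 7 → reb.lo.nof.run.mo:.tul.ˈse.te.

7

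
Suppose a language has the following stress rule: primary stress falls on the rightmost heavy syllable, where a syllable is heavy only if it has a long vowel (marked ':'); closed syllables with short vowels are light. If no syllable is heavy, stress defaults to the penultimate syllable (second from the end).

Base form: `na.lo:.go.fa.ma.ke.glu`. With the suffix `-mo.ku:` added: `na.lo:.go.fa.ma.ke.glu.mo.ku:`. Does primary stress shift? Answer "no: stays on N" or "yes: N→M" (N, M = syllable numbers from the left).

Base `na.lo:.go.fa.ma.ke.glu` (7 syllables):
  Weights: 1 na L, 2 lo: H, 3 go L, 4 fa L, 5 ma L, 6 ke L, 7 glu L.
  Heavy syllables in the domain: 2. The rightmost is syllable 2 (lo:).
  → primary stress on syllable 2.
Suffixed `na.lo:.go.fa.ma.ke.glu.mo.ku:` (9 syllables):
  Weights: 1 na L, 2 lo: H, 3 go L, 4 fa L, 5 ma L, 6 ke L, 7 glu L, 8 mo L, 9 ku: H.
  Heavy syllables in the domain: 2, 9. The rightmost is syllable 9 (ku:).
  → primary stress on syllable 9.

yes: 2→9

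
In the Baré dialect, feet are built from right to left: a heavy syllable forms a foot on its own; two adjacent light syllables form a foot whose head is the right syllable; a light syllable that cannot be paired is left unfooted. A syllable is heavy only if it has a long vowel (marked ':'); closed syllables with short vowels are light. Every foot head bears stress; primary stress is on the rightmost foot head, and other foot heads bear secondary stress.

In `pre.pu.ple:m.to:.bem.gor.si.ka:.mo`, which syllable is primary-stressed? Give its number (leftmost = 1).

Weights: 1 pre L, 2 pu L, 3 ple:m H, 4 to: H, 5 bem L, 6 gor L, 7 si L, 8 ka: H, 9 mo L.
Parse right to left (heavy = foot alone; LL = one foot; stranded L unfooted): (pre.ˈpu) (ˈple:m) (ˈto:) bem (gor.ˈsi) (ˈka:) mo.
Foot heads: 2, 3, 4, 7, 8.
Primary stress on the rightmost head = syllable 8.
Primary stress: syllable 8 → pre.pu.ple:m.to:.bem.gor.si.ˈka:.mo.

8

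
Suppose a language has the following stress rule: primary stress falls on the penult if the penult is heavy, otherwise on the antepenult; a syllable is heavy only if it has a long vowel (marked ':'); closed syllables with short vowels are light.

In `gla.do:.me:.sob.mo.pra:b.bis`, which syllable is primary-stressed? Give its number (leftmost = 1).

6

Weights: 5 mo L, 6 pra:b H, 7 bis L.
The penult (syllable 6, pra:b) is heavy, so it takes stress.
Primary stress: syllable 6 → gla.do:.me:.sob.mo.ˈpra:b.bis.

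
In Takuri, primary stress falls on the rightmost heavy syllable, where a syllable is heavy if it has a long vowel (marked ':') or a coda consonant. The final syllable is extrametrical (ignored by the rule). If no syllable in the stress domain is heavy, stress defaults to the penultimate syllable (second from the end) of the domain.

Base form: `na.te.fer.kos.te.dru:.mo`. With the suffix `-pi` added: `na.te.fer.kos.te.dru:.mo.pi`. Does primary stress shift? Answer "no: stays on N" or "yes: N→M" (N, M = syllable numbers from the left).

Base `na.te.fer.kos.te.dru:.mo` (7 syllables):
  The final syllable (7, mo) is extrametrical; the stress domain is syllables 1–6.
  Weights: 1 na L, 2 te L, 3 fer H, 4 kos H, 5 te L, 6 dru: H.
  Heavy syllables in the domain: 3, 4, 6. The rightmost is syllable 6 (dru:).
  → primary stress on syllable 6.
Suffixed `na.te.fer.kos.te.dru:.mo.pi` (8 syllables):
  The final syllable (8, pi) is extrametrical; the stress domain is syllables 1–7.
  Weights: 1 na L, 2 te L, 3 fer H, 4 kos H, 5 te L, 6 dru: H, 7 mo L.
  Heavy syllables in the domain: 3, 4, 6. The rightmost is syllable 6 (dru:).
  → primary stress on syllable 6.

no: stays on 6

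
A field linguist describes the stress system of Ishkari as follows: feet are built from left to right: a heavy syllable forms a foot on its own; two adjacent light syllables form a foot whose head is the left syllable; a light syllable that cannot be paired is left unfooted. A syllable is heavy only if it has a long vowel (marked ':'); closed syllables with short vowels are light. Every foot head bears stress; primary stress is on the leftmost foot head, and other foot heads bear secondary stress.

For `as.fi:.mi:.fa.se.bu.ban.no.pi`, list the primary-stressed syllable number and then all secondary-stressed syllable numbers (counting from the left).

Weights: 1 as L, 2 fi: H, 3 mi: H, 4 fa L, 5 se L, 6 bu L, 7 ban L, 8 no L, 9 pi L.
Parse left to right (heavy = foot alone; LL = one foot; stranded L unfooted): as (ˈfi:) (ˈmi:) (ˈfa.se) (ˈbu.ban) (ˈno.pi).
Foot heads: 2, 3, 4, 6, 8.
Primary stress on the leftmost head = syllable 2.
Secondary stress on 3, 4, 6, 8: as.ˈfi:.ˌmi:.ˌfa.se.ˌbu.ban.ˌno.pi.

primary 2, secondary 3, 4, 6, 8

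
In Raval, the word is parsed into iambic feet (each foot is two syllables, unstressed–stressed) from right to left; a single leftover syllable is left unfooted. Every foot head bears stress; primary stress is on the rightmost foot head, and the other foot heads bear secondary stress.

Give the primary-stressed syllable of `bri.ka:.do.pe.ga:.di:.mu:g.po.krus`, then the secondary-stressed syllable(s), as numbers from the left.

primary 9, secondary 3, 5, 7

Parse right to left into iambic (σˈσ) feet: bri (ka:.ˈdo) (pe.ˈga:) (di:.ˈmu:g) (po.ˈkrus). Syllable 1 is left unfooted.
Foot heads (stressed positions): 3, 5, 7, 9.
End Rule Rightmost: primary stress on the rightmost head = syllable 9.
Secondary stress on 3, 5, 7: bri.ka:.ˌdo.pe.ˌga:.di:.ˌmu:g.po.ˈkrus.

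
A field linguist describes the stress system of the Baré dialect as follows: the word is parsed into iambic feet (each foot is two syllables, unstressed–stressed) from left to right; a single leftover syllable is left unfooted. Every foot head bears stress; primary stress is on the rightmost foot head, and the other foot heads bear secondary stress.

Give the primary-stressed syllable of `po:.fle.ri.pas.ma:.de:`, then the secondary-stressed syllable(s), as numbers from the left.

primary 6, secondary 2, 4

Parse left to right into iambic (σˈσ) feet: (po:.ˈfle) (ri.ˈpas) (ma:.ˈde:).
Foot heads (stressed positions): 2, 4, 6.
End Rule Rightmost: primary stress on the rightmost head = syllable 6.
Secondary stress on 2, 4: po:.ˌfle.ri.ˌpas.ma:.ˈde:.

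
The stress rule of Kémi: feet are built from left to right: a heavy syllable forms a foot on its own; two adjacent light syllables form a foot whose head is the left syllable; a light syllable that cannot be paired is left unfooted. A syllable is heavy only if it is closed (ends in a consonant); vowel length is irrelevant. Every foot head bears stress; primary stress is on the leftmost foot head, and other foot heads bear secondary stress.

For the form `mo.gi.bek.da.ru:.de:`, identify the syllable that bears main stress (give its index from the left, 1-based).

Weights: 1 mo L, 2 gi L, 3 bek H, 4 da L, 5 ru: L, 6 de: L.
Parse left to right (heavy = foot alone; LL = one foot; stranded L unfooted): (ˈmo.gi) (ˈbek) (ˈda.ru:) de:.
Foot heads: 1, 3, 4.
Primary stress on the leftmost head = syllable 1.
Primary stress: syllable 1 → ˈmo.gi.bek.da.ru:.de:.

1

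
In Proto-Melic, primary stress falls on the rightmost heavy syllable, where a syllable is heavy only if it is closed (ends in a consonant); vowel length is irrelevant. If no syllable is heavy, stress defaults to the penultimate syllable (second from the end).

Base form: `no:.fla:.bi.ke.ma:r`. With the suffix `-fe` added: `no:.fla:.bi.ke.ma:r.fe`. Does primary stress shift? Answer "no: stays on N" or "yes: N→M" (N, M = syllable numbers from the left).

no: stays on 5

Base `no:.fla:.bi.ke.ma:r` (5 syllables):
  Weights: 1 no: L, 2 fla: L, 3 bi L, 4 ke L, 5 ma:r H.
  Heavy syllables in the domain: 5. The rightmost is syllable 5 (ma:r).
  → primary stress on syllable 5.
Suffixed `no:.fla:.bi.ke.ma:r.fe` (6 syllables):
  Weights: 1 no: L, 2 fla: L, 3 bi L, 4 ke L, 5 ma:r H, 6 fe L.
  Heavy syllables in the domain: 5. The rightmost is syllable 5 (ma:r).
  → primary stress on syllable 5.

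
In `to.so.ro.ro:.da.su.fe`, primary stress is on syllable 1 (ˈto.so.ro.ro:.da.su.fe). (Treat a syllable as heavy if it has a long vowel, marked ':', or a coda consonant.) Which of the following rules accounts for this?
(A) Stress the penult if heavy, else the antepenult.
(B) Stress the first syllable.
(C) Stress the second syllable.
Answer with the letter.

B

Rule A → syllable 5 (observed: 1).
Rule B → syllable 1 ✓.
Rule C → syllable 2 (observed: 1).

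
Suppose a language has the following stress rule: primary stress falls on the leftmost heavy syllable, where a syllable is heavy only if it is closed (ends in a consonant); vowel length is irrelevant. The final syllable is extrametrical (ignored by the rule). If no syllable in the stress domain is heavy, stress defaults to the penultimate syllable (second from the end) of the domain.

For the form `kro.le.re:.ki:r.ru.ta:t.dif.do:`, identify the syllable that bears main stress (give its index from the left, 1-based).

The final syllable (8, do:) is extrametrical; the stress domain is syllables 1–7.
Weights: 1 kro L, 2 le L, 3 re: L, 4 ki:r H, 5 ru L, 6 ta:t H, 7 dif H.
Heavy syllables in the domain: 4, 6, 7. The leftmost is syllable 4 (ki:r).
Primary stress: syllable 4 → kro.le.re:.ˈki:r.ru.ta:t.dif.do:.

4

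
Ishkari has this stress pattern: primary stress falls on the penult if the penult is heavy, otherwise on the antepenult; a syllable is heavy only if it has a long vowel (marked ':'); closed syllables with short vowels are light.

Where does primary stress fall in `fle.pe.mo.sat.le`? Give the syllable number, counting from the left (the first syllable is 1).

3

Weights: 3 mo L, 4 sat L, 5 le L.
The penult (syllable 4, sat) is light, so stress falls on the antepenult (syllable 3, mo).
Primary stress: syllable 3 → fle.pe.ˈmo.sat.le.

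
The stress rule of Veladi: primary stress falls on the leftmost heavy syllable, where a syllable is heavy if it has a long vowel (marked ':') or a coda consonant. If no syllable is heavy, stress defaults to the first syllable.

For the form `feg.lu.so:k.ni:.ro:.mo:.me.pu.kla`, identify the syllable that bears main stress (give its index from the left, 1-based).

1

Weights: 1 feg H, 2 lu L, 3 so:k H, 4 ni: H, 5 ro: H, 6 mo: H, 7 me L, 8 pu L, 9 kla L.
Heavy syllables in the domain: 1, 3, 4, 5, 6. The leftmost is syllable 1 (feg).
Primary stress: syllable 1 → ˈfeg.lu.so:k.ni:.ro:.mo:.me.pu.kla.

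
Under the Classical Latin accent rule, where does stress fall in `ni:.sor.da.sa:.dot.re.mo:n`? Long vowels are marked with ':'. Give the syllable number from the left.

Classical Latin: stress the penult if heavy (long vowel or closed), else the antepenult.
Weights: 5 dot H, 6 re L, 7 mo:n H.
The penult (syllable 6, re) is light, so stress falls on the antepenult (syllable 5, dot).
Stress on syllable 5: ni:.sor.da.sa:.ˈdot.re.mo:n.

5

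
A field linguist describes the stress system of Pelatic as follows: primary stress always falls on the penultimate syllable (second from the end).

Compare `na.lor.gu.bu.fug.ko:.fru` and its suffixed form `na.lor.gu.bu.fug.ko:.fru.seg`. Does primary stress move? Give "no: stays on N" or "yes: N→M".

yes: 6→7

Base `na.lor.gu.bu.fug.ko:.fru` (7 syllables):
  The word has 7 syllables; the penultimate syllable (second from the end) is syllable 6 (ko:).
  → primary stress on syllable 6.
Suffixed `na.lor.gu.bu.fug.ko:.fru.seg` (8 syllables):
  The word has 8 syllables; the penultimate syllable (second from the end) is syllable 7 (fru).
  → primary stress on syllable 7.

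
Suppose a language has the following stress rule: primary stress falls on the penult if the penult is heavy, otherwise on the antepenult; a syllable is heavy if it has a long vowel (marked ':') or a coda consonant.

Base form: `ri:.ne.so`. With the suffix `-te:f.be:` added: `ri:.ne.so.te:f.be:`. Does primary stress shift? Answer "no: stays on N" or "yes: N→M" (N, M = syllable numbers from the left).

yes: 1→4

Base `ri:.ne.so` (3 syllables):
  Weights: 1 ri: H, 2 ne L, 3 so L.
  The penult (syllable 2, ne) is light, so stress falls on the antepenult (syllable 1, ri:).
  → primary stress on syllable 1.
Suffixed `ri:.ne.so.te:f.be:` (5 syllables):
  Weights: 3 so L, 4 te:f H, 5 be: H.
  The penult (syllable 4, te:f) is heavy, so it takes stress.
  → primary stress on syllable 4.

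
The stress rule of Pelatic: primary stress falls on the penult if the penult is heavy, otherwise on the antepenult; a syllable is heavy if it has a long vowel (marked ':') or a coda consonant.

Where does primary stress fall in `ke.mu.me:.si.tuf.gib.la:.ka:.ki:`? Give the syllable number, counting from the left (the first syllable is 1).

Weights: 7 la: H, 8 ka: H, 9 ki: H.
The penult (syllable 8, ka:) is heavy, so it takes stress.
Primary stress: syllable 8 → ke.mu.me:.si.tuf.gib.la:.ˈka:.ki:.

8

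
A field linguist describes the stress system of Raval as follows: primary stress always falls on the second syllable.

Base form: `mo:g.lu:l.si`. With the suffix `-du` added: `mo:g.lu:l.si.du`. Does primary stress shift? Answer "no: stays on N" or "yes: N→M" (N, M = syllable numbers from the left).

Base `mo:g.lu:l.si` (3 syllables):
  The word has 3 syllables; the second syllable is syllable 2 (lu:l).
  → primary stress on syllable 2.
Suffixed `mo:g.lu:l.si.du` (4 syllables):
  The word has 4 syllables; the second syllable is syllable 2 (lu:l).
  → primary stress on syllable 2.

no: stays on 2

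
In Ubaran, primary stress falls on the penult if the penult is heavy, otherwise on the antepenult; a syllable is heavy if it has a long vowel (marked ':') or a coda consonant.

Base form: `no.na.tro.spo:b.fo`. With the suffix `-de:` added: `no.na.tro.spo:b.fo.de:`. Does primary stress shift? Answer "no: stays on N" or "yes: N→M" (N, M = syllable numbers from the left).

no: stays on 4

Base `no.na.tro.spo:b.fo` (5 syllables):
  Weights: 3 tro L, 4 spo:b H, 5 fo L.
  The penult (syllable 4, spo:b) is heavy, so it takes stress.
  → primary stress on syllable 4.
Suffixed `no.na.tro.spo:b.fo.de:` (6 syllables):
  Weights: 4 spo:b H, 5 fo L, 6 de: H.
  The penult (syllable 5, fo) is light, so stress falls on the antepenult (syllable 4, spo:b).
  → primary stress on syllable 4.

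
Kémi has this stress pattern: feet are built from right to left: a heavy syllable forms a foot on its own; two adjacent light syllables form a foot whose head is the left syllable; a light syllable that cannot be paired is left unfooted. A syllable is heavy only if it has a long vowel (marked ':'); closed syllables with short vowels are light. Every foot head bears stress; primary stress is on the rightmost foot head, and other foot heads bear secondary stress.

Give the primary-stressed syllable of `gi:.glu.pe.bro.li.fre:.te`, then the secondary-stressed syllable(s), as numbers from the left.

primary 6, secondary 1, 2, 4

Weights: 1 gi: H, 2 glu L, 3 pe L, 4 bro L, 5 li L, 6 fre: H, 7 te L.
Parse right to left (heavy = foot alone; LL = one foot; stranded L unfooted): (ˈgi:) (ˈglu.pe) (ˈbro.li) (ˈfre:) te.
Foot heads: 1, 2, 4, 6.
Primary stress on the rightmost head = syllable 6.
Secondary stress on 1, 2, 4: ˌgi:.ˌglu.pe.ˌbro.li.ˈfre:.te.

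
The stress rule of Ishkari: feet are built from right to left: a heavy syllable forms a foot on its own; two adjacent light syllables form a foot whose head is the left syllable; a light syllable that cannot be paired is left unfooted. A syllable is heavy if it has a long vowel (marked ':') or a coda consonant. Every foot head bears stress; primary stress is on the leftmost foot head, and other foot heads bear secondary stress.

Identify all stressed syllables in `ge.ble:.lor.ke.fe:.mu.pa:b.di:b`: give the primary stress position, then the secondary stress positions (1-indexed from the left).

primary 2, secondary 3, 5, 7, 8

Weights: 1 ge L, 2 ble: H, 3 lor H, 4 ke L, 5 fe: H, 6 mu L, 7 pa:b H, 8 di:b H.
Parse right to left (heavy = foot alone; LL = one foot; stranded L unfooted): ge (ˈble:) (ˈlor) ke (ˈfe:) mu (ˈpa:b) (ˈdi:b).
Foot heads: 2, 3, 5, 7, 8.
Primary stress on the leftmost head = syllable 2.
Secondary stress on 3, 5, 7, 8: ge.ˈble:.ˌlor.ke.ˌfe:.mu.ˌpa:b.ˌdi:b.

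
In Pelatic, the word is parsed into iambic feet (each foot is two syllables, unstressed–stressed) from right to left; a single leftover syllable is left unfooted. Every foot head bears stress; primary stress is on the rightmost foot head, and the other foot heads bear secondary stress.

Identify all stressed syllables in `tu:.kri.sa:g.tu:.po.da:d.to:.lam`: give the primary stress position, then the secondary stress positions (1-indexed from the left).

primary 8, secondary 2, 4, 6

Parse right to left into iambic (σˈσ) feet: (tu:.ˈkri) (sa:g.ˈtu:) (po.ˈda:d) (to:.ˈlam).
Foot heads (stressed positions): 2, 4, 6, 8.
End Rule Rightmost: primary stress on the rightmost head = syllable 8.
Secondary stress on 2, 4, 6: tu:.ˌkri.sa:g.ˌtu:.po.ˌda:d.to:.ˈlam.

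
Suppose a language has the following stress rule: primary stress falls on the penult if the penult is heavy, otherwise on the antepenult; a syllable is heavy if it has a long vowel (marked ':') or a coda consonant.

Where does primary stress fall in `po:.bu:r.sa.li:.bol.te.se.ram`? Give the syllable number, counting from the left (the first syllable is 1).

6

Weights: 6 te L, 7 se L, 8 ram H.
The penult (syllable 7, se) is light, so stress falls on the antepenult (syllable 6, te).
Primary stress: syllable 6 → po:.bu:r.sa.li:.bol.ˈte.se.ram.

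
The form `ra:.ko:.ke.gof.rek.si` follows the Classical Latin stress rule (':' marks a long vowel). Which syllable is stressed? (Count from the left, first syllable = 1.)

5

Classical Latin: stress the penult if heavy (long vowel or closed), else the antepenult.
Weights: 4 gof H, 5 rek H, 6 si L.
The penult (syllable 5, rek) is heavy, so it takes stress.
Stress on syllable 5: ra:.ko:.ke.gof.ˈrek.si.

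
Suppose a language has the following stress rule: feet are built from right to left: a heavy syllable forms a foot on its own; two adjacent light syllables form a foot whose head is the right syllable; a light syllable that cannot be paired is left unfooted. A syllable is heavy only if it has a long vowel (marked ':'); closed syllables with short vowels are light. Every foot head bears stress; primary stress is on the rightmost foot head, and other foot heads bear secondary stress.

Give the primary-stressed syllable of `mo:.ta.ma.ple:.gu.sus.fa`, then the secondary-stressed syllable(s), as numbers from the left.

Weights: 1 mo: H, 2 ta L, 3 ma L, 4 ple: H, 5 gu L, 6 sus L, 7 fa L.
Parse right to left (heavy = foot alone; LL = one foot; stranded L unfooted): (ˈmo:) (ta.ˈma) (ˈple:) gu (sus.ˈfa).
Foot heads: 1, 3, 4, 7.
Primary stress on the rightmost head = syllable 7.
Secondary stress on 1, 3, 4: ˌmo:.ta.ˌma.ˌple:.gu.sus.ˈfa.

primary 7, secondary 1, 3, 4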